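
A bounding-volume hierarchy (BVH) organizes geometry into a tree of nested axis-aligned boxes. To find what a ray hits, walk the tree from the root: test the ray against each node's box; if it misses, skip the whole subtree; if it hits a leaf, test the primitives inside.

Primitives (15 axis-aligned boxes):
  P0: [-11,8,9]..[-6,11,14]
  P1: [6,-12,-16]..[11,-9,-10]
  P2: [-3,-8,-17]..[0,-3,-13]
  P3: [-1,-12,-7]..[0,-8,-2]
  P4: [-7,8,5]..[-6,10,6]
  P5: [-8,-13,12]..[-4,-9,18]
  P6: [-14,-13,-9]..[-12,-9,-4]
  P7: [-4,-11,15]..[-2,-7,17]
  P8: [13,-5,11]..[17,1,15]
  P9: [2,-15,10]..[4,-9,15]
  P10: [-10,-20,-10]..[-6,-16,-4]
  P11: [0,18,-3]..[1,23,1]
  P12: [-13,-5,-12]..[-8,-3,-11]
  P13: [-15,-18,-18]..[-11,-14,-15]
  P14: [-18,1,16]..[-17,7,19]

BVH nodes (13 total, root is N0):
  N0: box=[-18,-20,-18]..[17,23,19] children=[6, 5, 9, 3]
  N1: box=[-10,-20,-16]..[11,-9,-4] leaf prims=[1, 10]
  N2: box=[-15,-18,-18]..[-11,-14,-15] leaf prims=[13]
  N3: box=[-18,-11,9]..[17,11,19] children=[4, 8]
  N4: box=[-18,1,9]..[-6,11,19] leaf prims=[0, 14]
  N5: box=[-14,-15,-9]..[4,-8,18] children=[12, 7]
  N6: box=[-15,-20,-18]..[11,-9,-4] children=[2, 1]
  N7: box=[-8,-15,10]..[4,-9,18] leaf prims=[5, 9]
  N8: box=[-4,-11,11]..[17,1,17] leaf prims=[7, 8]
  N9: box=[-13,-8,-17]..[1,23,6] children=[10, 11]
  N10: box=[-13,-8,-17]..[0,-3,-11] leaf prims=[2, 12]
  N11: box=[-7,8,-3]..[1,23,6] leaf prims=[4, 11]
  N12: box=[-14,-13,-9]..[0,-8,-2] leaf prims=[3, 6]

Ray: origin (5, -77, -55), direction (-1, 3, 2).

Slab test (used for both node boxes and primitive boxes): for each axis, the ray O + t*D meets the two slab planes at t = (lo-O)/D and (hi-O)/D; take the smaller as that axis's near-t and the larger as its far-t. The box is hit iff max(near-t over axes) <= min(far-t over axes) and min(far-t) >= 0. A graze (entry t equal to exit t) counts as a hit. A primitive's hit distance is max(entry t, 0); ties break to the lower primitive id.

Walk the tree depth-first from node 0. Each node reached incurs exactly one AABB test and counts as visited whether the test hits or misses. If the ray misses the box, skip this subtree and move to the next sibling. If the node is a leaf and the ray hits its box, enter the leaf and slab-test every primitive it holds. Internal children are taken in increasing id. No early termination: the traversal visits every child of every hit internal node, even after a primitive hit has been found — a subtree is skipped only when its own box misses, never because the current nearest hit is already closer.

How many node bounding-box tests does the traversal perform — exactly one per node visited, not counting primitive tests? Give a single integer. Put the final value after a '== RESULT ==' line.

Walk:
N0 x:[-12,23] y:[19,100/3] z:[37/2,37] -> hit [19,23], descend [3, 5, 6, 9]
  N3 x:[-12,23] y:[22,88/3] z:[32,37] -> miss, prune
  N5 x:[1,19] y:[62/3,23] z:[23,73/2] -> miss, prune
  N6 x:[-6,20] y:[19,68/3] z:[37/2,51/2] -> hit [19,20], descend [1, 2]
    N1 x:[-6,15] y:[19,68/3] z:[39/2,51/2] -> miss, prune
    N2 x:[16,20] y:[59/3,21] z:[37/2,20] -> hit [59/3,20] leaf, test {P13@t=59/3}
  N9 x:[4,18] y:[23,100/3] z:[19,61/2] -> miss, prune

order=[0, 3, 5, 6, 1, 2, 9]  |boxes|=7  |leaves|=1  hit=P13

== RESULT ==
7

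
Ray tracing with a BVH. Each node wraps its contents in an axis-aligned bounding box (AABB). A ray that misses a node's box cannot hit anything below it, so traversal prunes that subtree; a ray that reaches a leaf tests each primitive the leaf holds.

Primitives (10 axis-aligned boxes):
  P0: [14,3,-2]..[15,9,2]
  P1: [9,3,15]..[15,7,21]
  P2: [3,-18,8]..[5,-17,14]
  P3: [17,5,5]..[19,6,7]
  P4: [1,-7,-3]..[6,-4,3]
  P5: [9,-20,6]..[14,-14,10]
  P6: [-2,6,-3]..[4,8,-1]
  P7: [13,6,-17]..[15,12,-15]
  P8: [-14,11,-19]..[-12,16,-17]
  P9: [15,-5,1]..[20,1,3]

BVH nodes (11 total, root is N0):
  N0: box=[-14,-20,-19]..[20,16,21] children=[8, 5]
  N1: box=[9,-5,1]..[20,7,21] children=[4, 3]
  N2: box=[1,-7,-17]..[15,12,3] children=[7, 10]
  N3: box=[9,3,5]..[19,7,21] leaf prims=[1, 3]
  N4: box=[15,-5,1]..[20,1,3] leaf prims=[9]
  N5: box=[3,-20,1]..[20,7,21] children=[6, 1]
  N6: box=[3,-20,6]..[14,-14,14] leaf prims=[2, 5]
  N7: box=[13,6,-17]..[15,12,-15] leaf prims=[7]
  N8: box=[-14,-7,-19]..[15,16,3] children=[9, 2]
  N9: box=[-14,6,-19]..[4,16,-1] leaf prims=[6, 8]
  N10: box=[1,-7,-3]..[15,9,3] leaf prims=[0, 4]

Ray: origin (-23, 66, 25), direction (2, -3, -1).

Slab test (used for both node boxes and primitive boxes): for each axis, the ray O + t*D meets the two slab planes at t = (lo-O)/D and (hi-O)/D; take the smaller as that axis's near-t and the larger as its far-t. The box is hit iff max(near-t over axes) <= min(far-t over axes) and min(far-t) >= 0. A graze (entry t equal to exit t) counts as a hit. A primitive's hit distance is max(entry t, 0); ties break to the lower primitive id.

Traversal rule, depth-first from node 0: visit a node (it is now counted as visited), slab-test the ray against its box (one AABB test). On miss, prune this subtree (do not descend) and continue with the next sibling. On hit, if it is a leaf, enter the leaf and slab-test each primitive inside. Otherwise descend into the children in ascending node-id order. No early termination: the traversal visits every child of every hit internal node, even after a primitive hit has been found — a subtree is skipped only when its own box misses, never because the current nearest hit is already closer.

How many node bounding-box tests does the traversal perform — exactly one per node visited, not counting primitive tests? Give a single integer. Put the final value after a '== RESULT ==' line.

Trace the traversal:
N0 x:[9/2,43/2] y:[50/3,86/3] z:[4,44] -> hit [50/3,43/2], descend [5, 8]
  N5 x:[13,43/2] y:[59/3,86/3] z:[4,24] -> hit [59/3,43/2], descend [1, 6]
    N1 x:[16,43/2] y:[59/3,71/3] z:[4,24] -> hit [59/3,43/2], descend [3, 4]
      N3 x:[16,21] y:[59/3,21] z:[4,20] -> hit [59/3,20] leaf, test {P1(miss), P3@t=20}
      N4 x:[19,43/2] y:[65/3,71/3] z:[22,24] -> miss, prune
    N6 x:[13,37/2] y:[80/3,86/3] z:[11,19] -> miss, prune
  N8 x:[9/2,19] y:[50/3,73/3] z:[22,44] -> miss, prune

7 AABB tests over nodes [0, 5, 1, 3, 4, 6, 8]; 1 leaf entered; closest P3.

== RESULT ==
7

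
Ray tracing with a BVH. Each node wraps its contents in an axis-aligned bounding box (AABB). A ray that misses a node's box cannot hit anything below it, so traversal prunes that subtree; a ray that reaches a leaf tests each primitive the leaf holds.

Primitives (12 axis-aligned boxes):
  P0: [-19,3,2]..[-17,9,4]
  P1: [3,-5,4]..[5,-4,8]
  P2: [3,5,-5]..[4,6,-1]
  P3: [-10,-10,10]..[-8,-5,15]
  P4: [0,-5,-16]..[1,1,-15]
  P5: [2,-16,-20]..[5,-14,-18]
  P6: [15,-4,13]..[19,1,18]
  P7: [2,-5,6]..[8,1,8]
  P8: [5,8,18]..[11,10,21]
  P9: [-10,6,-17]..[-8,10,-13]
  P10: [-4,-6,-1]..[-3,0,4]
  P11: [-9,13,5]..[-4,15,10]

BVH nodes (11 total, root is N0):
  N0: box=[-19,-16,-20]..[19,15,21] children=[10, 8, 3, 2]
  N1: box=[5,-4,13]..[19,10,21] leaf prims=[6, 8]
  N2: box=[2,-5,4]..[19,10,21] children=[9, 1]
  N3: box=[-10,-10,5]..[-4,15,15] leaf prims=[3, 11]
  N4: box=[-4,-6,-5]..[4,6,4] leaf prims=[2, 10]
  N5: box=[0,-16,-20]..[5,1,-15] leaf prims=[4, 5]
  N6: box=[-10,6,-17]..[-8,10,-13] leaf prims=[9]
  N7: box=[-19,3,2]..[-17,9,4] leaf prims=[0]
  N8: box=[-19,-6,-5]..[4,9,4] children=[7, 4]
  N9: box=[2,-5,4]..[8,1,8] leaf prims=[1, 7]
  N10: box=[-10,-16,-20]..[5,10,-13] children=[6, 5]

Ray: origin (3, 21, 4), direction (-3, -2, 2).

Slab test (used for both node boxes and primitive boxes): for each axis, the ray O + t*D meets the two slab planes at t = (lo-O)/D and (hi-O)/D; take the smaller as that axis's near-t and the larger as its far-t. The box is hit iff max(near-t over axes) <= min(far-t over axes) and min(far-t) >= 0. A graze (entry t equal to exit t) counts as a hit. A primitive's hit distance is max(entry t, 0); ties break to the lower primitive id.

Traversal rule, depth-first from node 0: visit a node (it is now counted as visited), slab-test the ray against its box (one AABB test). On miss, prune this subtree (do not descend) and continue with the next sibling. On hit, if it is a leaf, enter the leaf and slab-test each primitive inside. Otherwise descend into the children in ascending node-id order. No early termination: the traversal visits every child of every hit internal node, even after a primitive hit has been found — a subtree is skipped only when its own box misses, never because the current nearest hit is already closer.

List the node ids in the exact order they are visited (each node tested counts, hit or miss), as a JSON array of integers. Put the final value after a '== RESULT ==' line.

Trace the traversal:
N0 x:[-16/3,22/3] y:[3,37/2] z:[-12,17/2] -> hit [3,22/3], descend [2, 3, 8, 10]
  N2 x:[-16/3,1/3] y:[11/2,13] z:[0,17/2] -> miss, prune
  N3 x:[7/3,13/3] y:[3,31/2] z:[1/2,11/2] -> hit [3,13/3] leaf, test {P3(miss), P11@t=3}
  N8 x:[-1/3,22/3] y:[6,27/2] z:[-9/2,0] -> miss, prune
  N10 x:[-2/3,13/3] y:[11/2,37/2] z:[-12,-17/2] -> miss, prune

Visited [0, 2, 3, 8, 10]. Tests: 5 box, 1 leaf. Nearest: P11.

== RESULT ==
[0, 2, 3, 8, 10]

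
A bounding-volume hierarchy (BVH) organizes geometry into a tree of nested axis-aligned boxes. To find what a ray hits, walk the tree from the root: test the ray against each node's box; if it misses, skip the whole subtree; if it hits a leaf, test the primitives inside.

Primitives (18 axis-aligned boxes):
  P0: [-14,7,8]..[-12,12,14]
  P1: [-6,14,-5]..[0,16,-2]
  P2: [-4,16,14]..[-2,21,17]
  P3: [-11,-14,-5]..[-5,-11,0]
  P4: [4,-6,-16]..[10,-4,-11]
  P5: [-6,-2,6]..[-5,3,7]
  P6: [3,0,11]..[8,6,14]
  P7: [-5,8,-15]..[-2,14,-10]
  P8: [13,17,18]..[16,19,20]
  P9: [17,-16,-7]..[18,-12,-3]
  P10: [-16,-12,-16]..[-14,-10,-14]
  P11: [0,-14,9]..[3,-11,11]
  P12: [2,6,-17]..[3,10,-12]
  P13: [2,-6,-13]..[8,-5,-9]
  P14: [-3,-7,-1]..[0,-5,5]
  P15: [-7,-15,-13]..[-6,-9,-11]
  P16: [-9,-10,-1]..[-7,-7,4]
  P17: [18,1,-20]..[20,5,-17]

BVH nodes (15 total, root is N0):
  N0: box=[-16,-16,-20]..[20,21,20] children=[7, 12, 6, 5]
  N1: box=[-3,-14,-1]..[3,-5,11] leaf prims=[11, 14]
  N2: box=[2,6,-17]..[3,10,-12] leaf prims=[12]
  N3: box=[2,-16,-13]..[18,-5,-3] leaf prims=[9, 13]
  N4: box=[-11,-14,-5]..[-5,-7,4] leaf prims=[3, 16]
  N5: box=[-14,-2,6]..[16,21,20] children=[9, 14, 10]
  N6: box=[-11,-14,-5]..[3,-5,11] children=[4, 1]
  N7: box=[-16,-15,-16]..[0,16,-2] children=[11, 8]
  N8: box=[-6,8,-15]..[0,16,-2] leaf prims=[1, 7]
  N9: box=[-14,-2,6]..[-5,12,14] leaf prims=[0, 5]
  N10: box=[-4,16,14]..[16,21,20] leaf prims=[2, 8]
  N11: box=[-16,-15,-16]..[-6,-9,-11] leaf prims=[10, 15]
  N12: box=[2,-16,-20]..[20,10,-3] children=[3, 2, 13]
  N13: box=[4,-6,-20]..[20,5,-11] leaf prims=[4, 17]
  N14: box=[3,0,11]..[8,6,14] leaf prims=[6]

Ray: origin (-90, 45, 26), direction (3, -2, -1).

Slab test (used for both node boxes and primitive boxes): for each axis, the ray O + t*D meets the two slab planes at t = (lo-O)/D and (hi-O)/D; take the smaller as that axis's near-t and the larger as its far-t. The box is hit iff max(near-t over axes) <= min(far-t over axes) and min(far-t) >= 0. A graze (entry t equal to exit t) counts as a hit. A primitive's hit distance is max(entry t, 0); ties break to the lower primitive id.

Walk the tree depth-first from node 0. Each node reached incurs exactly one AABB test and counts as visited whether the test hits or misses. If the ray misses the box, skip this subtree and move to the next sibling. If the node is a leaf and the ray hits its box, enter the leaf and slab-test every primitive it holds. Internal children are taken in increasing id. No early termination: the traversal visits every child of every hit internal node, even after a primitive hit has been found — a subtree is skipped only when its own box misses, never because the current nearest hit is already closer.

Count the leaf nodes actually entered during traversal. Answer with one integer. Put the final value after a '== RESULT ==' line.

Traverse from the root:
N0 x:[74/3,110/3] y:[12,61/2] z:[6,46] -> hit [74/3,61/2], descend [5, 6, 7, 12]
  N5 x:[76/3,106/3] y:[12,47/2] z:[6,20] -> miss, prune
  N6 x:[79/3,31] y:[25,59/2] z:[15,31] -> hit [79/3,59/2], descend [1, 4]
    N1 x:[29,31] y:[25,59/2] z:[15,27] -> miss, prune
    N4 x:[79/3,85/3] y:[26,59/2] z:[22,31] -> hit [79/3,85/3] leaf, test {P3@t=28, P16@t=27}
  N7 x:[74/3,30] y:[29/2,30] z:[28,42] -> hit [28,30], descend [8, 11]
    N8 x:[28,30] y:[29/2,37/2] z:[28,41] -> miss, prune
    N11 x:[74/3,28] y:[27,30] z:[37,42] -> miss, prune
  N12 x:[92/3,110/3] y:[35/2,61/2] z:[29,46] -> miss, prune

order=[0, 5, 6, 1, 4, 7, 8, 11, 12]  |boxes|=9  |leaves|=1  hit=P16

== RESULT ==
1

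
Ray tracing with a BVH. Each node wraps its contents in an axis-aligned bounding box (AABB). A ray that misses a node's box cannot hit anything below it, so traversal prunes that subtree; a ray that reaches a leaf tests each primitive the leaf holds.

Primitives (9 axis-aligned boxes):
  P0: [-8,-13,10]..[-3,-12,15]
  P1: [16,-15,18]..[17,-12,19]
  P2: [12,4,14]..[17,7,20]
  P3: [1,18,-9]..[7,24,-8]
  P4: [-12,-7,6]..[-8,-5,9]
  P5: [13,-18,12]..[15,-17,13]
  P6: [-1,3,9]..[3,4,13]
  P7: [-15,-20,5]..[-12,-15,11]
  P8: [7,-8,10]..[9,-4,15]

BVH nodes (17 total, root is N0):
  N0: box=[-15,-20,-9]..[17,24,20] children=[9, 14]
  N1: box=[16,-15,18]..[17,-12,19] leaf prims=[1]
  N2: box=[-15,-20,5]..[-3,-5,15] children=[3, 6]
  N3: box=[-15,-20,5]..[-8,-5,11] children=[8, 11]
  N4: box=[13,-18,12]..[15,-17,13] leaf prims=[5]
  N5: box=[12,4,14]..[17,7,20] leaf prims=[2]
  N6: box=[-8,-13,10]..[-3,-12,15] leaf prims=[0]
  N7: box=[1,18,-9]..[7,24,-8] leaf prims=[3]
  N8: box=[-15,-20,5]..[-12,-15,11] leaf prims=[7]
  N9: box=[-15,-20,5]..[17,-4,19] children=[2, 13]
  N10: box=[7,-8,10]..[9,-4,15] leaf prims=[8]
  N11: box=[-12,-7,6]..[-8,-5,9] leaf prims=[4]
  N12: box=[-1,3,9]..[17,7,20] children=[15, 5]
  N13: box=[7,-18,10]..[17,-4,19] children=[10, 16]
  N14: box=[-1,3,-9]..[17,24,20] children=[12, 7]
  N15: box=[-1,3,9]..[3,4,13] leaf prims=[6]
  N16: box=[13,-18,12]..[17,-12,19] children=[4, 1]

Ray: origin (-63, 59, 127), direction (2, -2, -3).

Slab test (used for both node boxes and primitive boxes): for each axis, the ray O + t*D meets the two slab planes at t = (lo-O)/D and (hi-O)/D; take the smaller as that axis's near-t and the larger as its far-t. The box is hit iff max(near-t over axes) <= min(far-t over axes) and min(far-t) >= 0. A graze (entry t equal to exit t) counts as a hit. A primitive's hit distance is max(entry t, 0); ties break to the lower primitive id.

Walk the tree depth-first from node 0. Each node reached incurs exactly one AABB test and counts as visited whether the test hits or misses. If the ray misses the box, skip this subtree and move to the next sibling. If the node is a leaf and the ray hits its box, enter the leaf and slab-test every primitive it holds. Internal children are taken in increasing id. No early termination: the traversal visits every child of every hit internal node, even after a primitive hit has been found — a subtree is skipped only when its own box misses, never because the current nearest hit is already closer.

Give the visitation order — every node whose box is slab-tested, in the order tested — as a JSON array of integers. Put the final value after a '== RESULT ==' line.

Walk:
N0 x:[24,40] y:[35/2,79/2] z:[107/3,136/3] -> hit [107/3,79/2], descend [9, 14]
  N9 x:[24,40] y:[63/2,79/2] z:[36,122/3] -> hit [36,79/2], descend [2, 13]
    N2 x:[24,30] y:[32,79/2] z:[112/3,122/3] -> miss, prune
    N13 x:[35,40] y:[63/2,77/2] z:[36,39] -> hit [36,77/2], descend [10, 16]
      N10 x:[35,36] y:[63/2,67/2] z:[112/3,39] -> miss, prune
      N16 x:[38,40] y:[71/2,77/2] z:[36,115/3] -> hit [38,115/3], descend [1, 4]
        N1 x:[79/2,40] y:[71/2,37] z:[36,109/3] -> miss, prune
        N4 x:[38,39] y:[38,77/2] z:[38,115/3] -> hit [38,115/3] leaf, test {P5@t=38}
  N14 x:[31,40] y:[35/2,28] z:[107/3,136/3] -> miss, prune

9 AABB tests over nodes [0, 9, 2, 13, 10, 16, 1, 4, 14]; 1 leaf entered; closest P5.

== RESULT ==
[0, 9, 2, 13, 10, 16, 1, 4, 14]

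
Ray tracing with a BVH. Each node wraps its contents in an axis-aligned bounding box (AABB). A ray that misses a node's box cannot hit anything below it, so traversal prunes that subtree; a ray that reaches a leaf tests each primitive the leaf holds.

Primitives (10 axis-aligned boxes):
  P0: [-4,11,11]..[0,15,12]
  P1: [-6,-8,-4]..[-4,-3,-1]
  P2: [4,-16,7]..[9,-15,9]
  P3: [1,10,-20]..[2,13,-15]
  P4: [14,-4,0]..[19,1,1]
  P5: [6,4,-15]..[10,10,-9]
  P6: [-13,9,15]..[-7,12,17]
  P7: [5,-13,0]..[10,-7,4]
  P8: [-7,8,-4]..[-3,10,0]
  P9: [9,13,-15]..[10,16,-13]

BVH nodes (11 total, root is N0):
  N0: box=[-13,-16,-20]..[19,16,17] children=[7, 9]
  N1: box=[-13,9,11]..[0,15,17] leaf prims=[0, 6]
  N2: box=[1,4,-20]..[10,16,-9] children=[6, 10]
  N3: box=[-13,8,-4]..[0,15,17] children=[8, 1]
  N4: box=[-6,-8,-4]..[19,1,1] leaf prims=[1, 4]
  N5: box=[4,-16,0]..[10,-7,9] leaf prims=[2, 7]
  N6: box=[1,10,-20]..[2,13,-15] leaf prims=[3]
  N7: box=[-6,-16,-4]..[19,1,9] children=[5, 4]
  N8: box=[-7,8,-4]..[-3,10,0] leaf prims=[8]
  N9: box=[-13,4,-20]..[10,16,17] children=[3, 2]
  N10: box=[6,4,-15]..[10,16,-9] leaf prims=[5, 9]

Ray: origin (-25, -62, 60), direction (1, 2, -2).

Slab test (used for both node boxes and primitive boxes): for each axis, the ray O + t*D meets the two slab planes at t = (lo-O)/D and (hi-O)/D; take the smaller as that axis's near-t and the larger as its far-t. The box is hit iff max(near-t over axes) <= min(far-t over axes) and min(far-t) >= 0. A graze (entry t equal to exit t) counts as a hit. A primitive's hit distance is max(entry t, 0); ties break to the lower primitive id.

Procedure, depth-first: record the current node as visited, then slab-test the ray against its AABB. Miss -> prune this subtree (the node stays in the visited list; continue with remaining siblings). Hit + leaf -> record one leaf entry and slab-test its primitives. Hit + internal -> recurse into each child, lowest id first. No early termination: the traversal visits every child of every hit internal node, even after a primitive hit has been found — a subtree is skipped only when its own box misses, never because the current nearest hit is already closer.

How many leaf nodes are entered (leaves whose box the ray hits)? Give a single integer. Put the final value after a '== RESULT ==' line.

Trace the traversal:
N0 x:[12,44] y:[23,39] z:[43/2,40] -> hit [23,39], descend [7, 9]
  N7 x:[19,44] y:[23,63/2] z:[51/2,32] -> hit [51/2,63/2], descend [4, 5]
    N4 x:[19,44] y:[27,63/2] z:[59/2,32] -> hit [59/2,63/2] leaf, test {P1(miss), P4(miss)}
    N5 x:[29,35] y:[23,55/2] z:[51/2,30] -> miss, prune
  N9 x:[12,35] y:[33,39] z:[43/2,40] -> hit [33,35], descend [2, 3]
    N2 x:[26,35] y:[33,39] z:[69/2,40] -> hit [69/2,35], descend [6, 10]
      N6 x:[26,27] y:[36,75/2] z:[75/2,40] -> miss, prune
      N10 x:[31,35] y:[33,39] z:[69/2,75/2] -> hit [69/2,35] leaf, test {P5@t=69/2, P9(miss)}
    N3 x:[12,25] y:[35,77/2] z:[43/2,32] -> miss, prune

Visited [0, 7, 4, 5, 9, 2, 6, 10, 3]. Tests: 9 box, 2 leaf. Nearest: P5.

== RESULT ==
2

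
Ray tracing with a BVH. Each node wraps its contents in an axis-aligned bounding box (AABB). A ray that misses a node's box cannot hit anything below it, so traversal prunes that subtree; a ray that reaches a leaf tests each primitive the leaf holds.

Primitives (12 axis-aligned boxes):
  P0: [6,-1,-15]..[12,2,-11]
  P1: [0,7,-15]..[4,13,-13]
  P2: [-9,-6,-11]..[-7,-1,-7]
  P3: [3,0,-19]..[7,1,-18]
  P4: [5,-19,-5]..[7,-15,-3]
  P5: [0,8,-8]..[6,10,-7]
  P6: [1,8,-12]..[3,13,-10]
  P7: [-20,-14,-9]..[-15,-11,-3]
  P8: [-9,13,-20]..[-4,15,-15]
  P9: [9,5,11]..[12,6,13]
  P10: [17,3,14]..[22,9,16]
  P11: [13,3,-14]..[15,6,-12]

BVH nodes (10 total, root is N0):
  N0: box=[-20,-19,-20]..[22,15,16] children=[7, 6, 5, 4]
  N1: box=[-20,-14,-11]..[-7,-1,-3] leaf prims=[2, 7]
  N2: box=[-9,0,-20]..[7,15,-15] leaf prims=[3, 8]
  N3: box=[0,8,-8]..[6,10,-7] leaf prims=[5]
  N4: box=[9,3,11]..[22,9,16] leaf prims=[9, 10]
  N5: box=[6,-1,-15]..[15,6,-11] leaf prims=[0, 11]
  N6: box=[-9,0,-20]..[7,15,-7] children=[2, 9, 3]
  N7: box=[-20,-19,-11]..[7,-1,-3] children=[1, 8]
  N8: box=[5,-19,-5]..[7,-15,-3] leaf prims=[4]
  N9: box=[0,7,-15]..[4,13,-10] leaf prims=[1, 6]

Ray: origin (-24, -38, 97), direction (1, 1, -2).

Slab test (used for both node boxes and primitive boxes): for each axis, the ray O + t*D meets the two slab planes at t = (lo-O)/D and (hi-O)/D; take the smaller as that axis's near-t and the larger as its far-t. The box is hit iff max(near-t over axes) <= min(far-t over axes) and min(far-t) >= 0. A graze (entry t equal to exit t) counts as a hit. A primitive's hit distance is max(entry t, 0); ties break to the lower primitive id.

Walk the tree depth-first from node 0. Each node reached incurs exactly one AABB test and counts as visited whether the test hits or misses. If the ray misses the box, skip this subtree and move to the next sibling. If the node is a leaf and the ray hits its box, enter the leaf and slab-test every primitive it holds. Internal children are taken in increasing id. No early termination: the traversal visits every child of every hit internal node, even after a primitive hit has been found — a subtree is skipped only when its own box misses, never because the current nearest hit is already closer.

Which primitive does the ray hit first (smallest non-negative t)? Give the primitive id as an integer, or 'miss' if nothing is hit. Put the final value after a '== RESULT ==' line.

Trace the traversal:
N0 x:[4,46] y:[19,53] z:[81/2,117/2] -> hit [81/2,46], descend [4, 5, 6, 7]
  N4 x:[33,46] y:[41,47] z:[81/2,43] -> hit [41,43] leaf, test {P9(miss), P10@t=41}
  N5 x:[30,39] y:[37,44] z:[54,56] -> miss, prune
  N6 x:[15,31] y:[38,53] z:[52,117/2] -> miss, prune
  N7 x:[4,31] y:[19,37] z:[50,54] -> miss, prune

5 AABB tests over nodes [0, 4, 5, 6, 7]; 1 leaf entered; closest P10.

== RESULT ==
10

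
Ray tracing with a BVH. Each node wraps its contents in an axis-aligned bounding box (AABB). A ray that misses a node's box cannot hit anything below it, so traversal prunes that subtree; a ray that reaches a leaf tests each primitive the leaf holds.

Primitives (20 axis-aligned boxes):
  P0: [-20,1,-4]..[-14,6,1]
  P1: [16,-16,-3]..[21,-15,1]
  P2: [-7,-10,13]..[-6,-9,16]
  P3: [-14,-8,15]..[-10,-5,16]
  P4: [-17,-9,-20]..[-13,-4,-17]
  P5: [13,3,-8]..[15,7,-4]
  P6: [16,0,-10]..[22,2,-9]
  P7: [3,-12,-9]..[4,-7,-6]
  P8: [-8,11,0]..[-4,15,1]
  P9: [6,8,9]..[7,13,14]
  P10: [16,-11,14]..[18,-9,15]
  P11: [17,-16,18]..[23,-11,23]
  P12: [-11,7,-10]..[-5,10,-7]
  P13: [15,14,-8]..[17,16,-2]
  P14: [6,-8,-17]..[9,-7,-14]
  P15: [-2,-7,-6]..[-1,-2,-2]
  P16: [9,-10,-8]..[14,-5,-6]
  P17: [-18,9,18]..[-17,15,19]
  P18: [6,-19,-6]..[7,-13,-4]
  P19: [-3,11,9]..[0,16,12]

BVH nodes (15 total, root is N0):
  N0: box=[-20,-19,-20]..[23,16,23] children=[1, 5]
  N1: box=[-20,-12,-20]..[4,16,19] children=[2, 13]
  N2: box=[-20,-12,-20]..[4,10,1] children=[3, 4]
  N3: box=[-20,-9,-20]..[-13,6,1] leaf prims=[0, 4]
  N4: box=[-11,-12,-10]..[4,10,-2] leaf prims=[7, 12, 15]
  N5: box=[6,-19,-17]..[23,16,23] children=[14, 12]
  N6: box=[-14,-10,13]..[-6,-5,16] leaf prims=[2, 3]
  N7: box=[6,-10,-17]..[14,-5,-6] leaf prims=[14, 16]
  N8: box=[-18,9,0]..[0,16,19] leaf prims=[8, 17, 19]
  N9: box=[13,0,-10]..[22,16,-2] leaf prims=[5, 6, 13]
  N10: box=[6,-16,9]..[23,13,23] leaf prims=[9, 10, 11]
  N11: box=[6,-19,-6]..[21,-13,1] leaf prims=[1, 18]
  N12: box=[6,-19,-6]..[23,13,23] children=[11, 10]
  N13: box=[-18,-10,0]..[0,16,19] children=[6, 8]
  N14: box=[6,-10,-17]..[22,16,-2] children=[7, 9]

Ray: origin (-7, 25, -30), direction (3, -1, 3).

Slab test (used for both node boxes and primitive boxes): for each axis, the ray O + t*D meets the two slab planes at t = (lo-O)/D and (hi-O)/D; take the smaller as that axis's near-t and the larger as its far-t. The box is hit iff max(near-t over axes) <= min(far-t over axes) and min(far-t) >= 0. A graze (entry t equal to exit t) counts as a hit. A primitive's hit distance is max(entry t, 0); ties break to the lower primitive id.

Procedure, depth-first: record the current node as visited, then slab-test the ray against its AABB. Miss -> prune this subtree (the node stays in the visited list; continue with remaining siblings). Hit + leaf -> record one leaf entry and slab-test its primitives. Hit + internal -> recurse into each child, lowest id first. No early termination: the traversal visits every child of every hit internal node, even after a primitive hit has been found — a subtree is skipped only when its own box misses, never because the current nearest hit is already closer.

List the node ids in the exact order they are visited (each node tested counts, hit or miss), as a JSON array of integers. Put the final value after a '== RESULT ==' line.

Traverse from the root:
N0 x:[-13/3,10] y:[9,44] z:[10/3,53/3] -> hit [9,10], descend [1, 5]
  N1 x:[-13/3,11/3] y:[9,37] z:[10/3,49/3] -> miss, prune
  N5 x:[13/3,10] y:[9,44] z:[13/3,53/3] -> hit [9,10], descend [12, 14]
    N12 x:[13/3,10] y:[12,44] z:[8,53/3] -> miss, prune
    N14 x:[13/3,29/3] y:[9,35] z:[13/3,28/3] -> hit [9,28/3], descend [7, 9]
      N7 x:[13/3,7] y:[30,35] z:[13/3,8] -> miss, prune
      N9 x:[20/3,29/3] y:[9,25] z:[20/3,28/3] -> hit [9,28/3] leaf, test {P5(miss), P6(miss), P13(miss)}

7 AABB tests over nodes [0, 1, 5, 12, 14, 7, 9]; 1 leaf entered; closest miss.

== RESULT ==
[0, 1, 5, 12, 14, 7, 9]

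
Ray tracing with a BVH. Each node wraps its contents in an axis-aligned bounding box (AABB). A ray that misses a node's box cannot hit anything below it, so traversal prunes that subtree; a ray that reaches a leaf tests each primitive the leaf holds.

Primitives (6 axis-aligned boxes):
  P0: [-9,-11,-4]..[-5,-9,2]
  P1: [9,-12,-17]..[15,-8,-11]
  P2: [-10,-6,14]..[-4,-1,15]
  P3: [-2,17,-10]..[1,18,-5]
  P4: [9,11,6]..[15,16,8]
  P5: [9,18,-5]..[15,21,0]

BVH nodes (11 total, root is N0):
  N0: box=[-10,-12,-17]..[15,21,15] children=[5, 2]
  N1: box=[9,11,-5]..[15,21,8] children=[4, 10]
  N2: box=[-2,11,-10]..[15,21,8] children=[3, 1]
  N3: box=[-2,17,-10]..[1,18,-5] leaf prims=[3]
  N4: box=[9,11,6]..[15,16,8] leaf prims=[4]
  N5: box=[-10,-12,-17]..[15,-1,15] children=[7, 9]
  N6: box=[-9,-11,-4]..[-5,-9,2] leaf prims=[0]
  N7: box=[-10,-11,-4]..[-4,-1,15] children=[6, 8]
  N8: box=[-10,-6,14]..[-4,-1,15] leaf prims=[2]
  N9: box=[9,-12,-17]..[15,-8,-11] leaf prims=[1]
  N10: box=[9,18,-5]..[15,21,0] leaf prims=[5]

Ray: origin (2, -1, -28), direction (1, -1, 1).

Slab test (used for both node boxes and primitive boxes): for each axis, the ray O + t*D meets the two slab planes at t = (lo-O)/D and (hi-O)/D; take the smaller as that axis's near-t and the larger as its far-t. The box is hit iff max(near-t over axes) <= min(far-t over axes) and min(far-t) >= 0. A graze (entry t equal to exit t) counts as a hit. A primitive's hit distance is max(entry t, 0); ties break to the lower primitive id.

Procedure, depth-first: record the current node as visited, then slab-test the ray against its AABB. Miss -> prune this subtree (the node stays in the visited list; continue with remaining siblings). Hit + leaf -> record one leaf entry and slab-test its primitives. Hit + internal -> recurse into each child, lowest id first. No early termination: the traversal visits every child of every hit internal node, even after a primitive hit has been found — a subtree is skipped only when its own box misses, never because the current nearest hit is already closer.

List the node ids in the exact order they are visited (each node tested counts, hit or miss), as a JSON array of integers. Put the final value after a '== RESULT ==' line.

Trace the traversal:
N0 x:[-12,13] y:[-22,11] z:[11,43] -> hit [11,11], descend [2, 5]
  N2 x:[-4,13] y:[-22,-12] z:[18,36] -> miss, prune
  N5 x:[-12,13] y:[0,11] z:[11,43] -> hit [11,11], descend [7, 9]
    N7 x:[-12,-6] y:[0,10] z:[24,43] -> miss, prune
    N9 x:[7,13] y:[7,11] z:[11,17] -> hit [11,11] leaf, test {P1@t=11}

Visited [0, 2, 5, 7, 9]. Tests: 5 box, 1 leaf. Nearest: P1.

== RESULT ==
[0, 2, 5, 7, 9]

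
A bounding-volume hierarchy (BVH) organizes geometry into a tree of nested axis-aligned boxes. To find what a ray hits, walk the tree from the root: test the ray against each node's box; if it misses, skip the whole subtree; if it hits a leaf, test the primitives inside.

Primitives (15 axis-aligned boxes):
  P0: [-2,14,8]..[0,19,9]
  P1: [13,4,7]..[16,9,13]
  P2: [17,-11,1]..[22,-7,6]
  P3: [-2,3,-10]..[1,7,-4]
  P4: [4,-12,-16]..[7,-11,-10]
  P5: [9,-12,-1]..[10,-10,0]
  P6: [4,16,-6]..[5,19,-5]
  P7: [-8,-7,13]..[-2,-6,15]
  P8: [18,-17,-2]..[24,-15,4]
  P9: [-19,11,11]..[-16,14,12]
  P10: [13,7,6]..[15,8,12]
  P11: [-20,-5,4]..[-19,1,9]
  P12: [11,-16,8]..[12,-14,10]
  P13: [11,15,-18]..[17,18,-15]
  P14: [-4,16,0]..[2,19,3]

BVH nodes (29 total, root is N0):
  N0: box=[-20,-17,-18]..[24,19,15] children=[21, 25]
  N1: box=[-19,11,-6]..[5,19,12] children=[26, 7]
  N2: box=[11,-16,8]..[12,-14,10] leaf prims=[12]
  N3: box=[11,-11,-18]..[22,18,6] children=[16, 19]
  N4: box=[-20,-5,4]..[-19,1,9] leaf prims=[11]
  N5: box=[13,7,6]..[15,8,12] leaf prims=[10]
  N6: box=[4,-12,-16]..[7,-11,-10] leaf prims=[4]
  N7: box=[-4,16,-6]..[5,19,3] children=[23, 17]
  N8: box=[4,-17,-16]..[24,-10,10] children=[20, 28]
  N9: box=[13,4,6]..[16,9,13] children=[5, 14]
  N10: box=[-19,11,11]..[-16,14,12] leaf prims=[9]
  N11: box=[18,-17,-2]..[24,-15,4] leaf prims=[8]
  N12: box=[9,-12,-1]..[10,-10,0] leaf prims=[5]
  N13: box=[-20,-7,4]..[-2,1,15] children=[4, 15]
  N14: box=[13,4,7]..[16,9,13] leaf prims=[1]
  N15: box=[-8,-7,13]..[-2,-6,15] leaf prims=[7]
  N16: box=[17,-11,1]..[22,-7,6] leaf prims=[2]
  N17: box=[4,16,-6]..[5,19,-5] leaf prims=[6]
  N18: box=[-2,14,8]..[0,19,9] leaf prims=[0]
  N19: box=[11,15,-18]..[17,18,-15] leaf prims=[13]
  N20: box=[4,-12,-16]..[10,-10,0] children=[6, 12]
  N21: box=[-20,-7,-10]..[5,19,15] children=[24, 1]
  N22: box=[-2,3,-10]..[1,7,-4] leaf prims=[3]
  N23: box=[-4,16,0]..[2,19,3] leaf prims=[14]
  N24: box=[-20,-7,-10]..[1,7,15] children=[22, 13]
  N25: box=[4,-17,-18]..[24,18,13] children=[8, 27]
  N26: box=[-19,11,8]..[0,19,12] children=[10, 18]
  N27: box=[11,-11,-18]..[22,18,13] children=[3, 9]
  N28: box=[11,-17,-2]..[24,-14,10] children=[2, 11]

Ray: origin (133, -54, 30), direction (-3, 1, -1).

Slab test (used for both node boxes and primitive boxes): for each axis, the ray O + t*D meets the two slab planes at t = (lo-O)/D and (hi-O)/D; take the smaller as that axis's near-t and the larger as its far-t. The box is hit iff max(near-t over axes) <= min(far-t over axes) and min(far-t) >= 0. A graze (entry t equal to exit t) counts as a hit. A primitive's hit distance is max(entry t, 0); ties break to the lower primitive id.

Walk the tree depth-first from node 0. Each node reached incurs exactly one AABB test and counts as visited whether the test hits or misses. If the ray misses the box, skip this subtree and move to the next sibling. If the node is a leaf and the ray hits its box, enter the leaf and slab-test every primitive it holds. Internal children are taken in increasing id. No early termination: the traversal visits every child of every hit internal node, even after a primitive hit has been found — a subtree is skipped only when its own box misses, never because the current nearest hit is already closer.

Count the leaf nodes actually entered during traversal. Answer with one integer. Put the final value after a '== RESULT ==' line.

Walk:
N0 x:[109/3,51] y:[37,73] z:[15,48] -> hit [37,48], descend [21, 25]
  N21 x:[128/3,51] y:[47,73] z:[15,40] -> miss, prune
  N25 x:[109/3,43] y:[37,72] z:[17,48] -> hit [37,43], descend [8, 27]
    N8 x:[109/3,43] y:[37,44] z:[20,46] -> hit [37,43], descend [20, 28]
      N20 x:[41,43] y:[42,44] z:[30,46] -> hit [42,43], descend [6, 12]
        N6 x:[42,43] y:[42,43] z:[40,46] -> hit [42,43] leaf, test {P4@t=42}
        N12 x:[41,124/3] y:[42,44] z:[30,31] -> miss, prune
      N28 x:[109/3,122/3] y:[37,40] z:[20,32] -> miss, prune
    N27 x:[37,122/3] y:[43,72] z:[17,48] -> miss, prune

order=[0, 21, 25, 8, 20, 6, 12, 28, 27]  |boxes|=9  |leaves|=1  hit=P4

== RESULT ==
1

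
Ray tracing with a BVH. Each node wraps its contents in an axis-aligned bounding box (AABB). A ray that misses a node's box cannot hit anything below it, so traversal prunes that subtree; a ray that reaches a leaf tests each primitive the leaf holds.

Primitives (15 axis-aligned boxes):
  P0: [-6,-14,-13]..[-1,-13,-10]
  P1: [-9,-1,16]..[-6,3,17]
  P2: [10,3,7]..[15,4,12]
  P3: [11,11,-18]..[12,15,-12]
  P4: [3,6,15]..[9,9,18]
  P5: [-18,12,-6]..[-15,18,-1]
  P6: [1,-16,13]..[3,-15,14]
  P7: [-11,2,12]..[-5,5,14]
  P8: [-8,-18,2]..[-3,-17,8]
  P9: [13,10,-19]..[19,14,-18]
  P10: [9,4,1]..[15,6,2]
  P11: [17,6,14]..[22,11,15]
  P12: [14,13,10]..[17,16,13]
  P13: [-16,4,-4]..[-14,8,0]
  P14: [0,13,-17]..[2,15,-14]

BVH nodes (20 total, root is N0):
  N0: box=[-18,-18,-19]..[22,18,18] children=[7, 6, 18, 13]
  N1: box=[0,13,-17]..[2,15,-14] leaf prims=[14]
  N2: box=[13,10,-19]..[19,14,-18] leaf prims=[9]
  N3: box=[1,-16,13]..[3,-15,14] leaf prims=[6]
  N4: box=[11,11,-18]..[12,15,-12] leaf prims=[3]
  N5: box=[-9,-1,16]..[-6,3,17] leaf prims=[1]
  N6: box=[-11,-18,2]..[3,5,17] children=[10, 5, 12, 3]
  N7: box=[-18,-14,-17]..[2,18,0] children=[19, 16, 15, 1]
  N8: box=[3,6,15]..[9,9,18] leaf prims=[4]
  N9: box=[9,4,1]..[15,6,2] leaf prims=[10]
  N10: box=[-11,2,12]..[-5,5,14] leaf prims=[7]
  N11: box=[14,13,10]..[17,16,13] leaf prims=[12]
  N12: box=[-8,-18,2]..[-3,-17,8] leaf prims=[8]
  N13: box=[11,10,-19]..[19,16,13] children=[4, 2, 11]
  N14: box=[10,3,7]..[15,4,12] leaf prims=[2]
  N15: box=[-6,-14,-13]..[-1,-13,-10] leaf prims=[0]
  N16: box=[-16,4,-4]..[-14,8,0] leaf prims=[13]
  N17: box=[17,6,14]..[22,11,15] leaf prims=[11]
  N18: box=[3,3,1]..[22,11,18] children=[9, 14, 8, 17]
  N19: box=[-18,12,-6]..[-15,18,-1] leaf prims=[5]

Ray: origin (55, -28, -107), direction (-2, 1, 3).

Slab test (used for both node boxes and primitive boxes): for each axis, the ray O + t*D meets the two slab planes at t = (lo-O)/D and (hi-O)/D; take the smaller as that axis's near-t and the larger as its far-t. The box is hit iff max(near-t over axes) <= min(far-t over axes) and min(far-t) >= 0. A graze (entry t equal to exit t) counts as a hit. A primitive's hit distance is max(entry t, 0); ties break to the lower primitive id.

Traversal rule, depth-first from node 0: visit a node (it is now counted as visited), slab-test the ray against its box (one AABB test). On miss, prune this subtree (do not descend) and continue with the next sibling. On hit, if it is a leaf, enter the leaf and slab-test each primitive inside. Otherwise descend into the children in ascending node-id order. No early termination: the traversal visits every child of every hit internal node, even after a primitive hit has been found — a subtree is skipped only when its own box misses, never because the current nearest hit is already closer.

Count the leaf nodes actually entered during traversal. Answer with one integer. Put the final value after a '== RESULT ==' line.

Trace the traversal:
N0 x:[33/2,73/2] y:[10,46] z:[88/3,125/3] -> hit [88/3,73/2], descend [6, 7, 13, 18]
  N6 x:[26,33] y:[10,33] z:[109/3,124/3] -> miss, prune
  N7 x:[53/2,73/2] y:[14,46] z:[30,107/3] -> hit [30,107/3], descend [1, 15, 16, 19]
    N1 x:[53/2,55/2] y:[41,43] z:[30,31] -> miss, prune
    N15 x:[28,61/2] y:[14,15] z:[94/3,97/3] -> miss, prune
    N16 x:[69/2,71/2] y:[32,36] z:[103/3,107/3] -> hit [69/2,71/2] leaf, test {P13@t=69/2}
    N19 x:[35,73/2] y:[40,46] z:[101/3,106/3] -> miss, prune
  N13 x:[18,22] y:[38,44] z:[88/3,40] -> miss, prune
  N18 x:[33/2,26] y:[31,39] z:[36,125/3] -> miss, prune

9 AABB tests over nodes [0, 6, 7, 1, 15, 16, 19, 13, 18]; 1 leaf entered; closest P13.

== RESULT ==
1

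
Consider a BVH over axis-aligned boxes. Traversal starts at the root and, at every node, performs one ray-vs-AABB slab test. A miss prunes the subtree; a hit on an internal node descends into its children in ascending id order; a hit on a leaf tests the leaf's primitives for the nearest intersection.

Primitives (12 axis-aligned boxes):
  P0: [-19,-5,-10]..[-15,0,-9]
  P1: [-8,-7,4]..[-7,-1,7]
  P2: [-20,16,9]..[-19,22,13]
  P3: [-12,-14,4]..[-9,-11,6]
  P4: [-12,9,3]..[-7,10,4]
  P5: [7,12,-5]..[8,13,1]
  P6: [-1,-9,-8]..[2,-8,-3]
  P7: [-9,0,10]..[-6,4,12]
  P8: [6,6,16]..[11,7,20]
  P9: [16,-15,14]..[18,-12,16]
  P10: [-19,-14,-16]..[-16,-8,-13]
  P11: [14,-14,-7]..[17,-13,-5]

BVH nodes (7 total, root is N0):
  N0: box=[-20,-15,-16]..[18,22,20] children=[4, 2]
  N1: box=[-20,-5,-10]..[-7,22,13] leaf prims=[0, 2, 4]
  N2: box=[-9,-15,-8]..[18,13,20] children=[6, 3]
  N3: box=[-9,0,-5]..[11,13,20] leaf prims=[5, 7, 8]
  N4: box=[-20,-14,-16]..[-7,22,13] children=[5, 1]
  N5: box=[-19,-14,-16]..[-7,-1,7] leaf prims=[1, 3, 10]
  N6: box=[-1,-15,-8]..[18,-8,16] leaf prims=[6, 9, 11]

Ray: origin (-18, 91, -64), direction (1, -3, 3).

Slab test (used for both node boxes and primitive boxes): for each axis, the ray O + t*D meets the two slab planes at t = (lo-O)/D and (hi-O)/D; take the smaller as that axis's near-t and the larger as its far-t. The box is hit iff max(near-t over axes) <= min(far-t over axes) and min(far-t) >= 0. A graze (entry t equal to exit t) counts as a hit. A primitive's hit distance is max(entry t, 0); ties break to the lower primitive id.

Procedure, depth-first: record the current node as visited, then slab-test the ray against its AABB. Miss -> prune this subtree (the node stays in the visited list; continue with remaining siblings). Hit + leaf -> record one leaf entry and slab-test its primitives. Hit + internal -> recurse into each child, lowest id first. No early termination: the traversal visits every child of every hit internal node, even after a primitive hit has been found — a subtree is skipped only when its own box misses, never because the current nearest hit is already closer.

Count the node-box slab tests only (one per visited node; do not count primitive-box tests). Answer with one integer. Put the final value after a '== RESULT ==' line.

Walk:
N0 x:[-2,36] y:[23,106/3] z:[16,28] -> hit [23,28], descend [2, 4]
  N2 x:[9,36] y:[26,106/3] z:[56/3,28] -> hit [26,28], descend [3, 6]
    N3 x:[9,29] y:[26,91/3] z:[59/3,28] -> hit [26,28] leaf, test {P5(miss), P7(miss), P8@t=28}
    N6 x:[17,36] y:[33,106/3] z:[56/3,80/3] -> miss, prune
  N4 x:[-2,11] y:[23,35] z:[16,77/3] -> miss, prune

order=[0, 2, 3, 6, 4]  |boxes|=5  |leaves|=1  hit=P8

== RESULT ==
5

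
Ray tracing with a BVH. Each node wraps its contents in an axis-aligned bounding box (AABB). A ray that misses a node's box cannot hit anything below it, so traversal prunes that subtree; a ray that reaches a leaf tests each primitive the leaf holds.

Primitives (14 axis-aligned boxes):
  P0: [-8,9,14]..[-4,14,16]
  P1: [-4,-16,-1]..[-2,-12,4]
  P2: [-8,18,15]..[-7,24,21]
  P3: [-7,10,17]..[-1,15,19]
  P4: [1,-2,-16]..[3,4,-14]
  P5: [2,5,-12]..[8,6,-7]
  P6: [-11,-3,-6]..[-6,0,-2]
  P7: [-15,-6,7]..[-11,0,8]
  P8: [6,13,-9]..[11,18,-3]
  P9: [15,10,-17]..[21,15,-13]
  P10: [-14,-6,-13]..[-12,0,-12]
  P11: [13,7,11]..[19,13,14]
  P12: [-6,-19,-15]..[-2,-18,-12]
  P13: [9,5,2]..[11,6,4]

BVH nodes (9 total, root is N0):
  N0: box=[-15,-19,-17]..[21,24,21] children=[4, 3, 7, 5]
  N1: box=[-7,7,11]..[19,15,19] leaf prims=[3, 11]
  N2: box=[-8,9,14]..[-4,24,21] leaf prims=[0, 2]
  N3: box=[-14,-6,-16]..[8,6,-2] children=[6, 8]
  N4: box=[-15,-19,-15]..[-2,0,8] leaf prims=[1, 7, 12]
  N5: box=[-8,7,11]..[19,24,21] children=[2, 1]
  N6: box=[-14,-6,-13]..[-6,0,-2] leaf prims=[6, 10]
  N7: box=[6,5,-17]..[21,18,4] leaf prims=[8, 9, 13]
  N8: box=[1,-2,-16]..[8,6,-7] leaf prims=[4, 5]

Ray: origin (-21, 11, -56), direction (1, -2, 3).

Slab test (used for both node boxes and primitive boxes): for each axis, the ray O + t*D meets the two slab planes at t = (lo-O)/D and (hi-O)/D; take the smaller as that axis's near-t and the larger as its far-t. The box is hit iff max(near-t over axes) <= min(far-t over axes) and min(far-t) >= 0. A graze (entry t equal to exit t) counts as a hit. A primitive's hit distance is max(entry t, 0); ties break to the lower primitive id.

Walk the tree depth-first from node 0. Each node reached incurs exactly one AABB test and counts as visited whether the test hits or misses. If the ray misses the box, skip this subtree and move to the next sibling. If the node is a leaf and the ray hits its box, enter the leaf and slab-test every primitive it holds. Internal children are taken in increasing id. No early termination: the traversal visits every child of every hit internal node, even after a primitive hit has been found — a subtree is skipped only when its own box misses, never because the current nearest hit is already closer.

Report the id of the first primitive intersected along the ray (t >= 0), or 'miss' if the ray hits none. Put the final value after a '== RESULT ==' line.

Trace the traversal:
N0 x:[6,42] y:[-13/2,15] z:[13,77/3] -> hit [13,15], descend [3, 4, 5, 7]
  N3 x:[7,29] y:[5/2,17/2] z:[40/3,18] -> miss, prune
  N4 x:[6,19] y:[11/2,15] z:[41/3,64/3] -> hit [41/3,15] leaf, test {P1(miss), P7(miss), P12(miss)}
  N5 x:[13,40] y:[-13/2,2] z:[67/3,77/3] -> miss, prune
  N7 x:[27,42] y:[-7/2,3] z:[13,20] -> miss, prune

Summary -> nodes [0, 3, 4, 5, 7]; box-tests=5; leaf-entries=1; first=miss

== RESULT ==
miss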